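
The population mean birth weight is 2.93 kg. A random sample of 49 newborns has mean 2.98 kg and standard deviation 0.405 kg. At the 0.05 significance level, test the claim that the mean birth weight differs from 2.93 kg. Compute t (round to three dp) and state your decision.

H0: μ = 2.93; H1: μ ≠ 2.93 (one-sample t-test, two-sided).
t = (x̄ − μ₀)/(s/√n) = (2.98 − 2.93)/(0.405/√49) = 0.864
df = n − 1 = 48
Two-sided p-value ≈ 0.392
Since p ≈ 0.392 > α = 0.05, fail to reject H0; the evidence is not statistically significant.

t = 0.864; fail to reject H0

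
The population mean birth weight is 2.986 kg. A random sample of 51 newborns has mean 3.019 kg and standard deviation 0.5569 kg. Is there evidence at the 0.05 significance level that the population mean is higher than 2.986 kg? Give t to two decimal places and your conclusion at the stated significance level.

t = 0.42; fail to reject H0

H0: μ = 2.986; H1: μ > 2.986 (one-sample t-test, right-tailed).
t = (x̄ − μ₀)/(s/√n) = (3.019 − 2.986)/(0.5569/√51) = 0.42
df = n − 1 = 50
p-value = P(T ≥ 0.42) ≈ 0.337
Since p ≈ 0.337 > α = 0.05, fail to reject H0; the data do not provide sufficient evidence against H0.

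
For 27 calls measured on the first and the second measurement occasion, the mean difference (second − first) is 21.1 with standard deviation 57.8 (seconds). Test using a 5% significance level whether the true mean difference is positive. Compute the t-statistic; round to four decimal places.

1.8969

H0: μ_d = 0; H1: μ_d > 0 (paired t-test on the differences, right-tailed).
t = d̄/(s_d/√n) = 21.1/(57.8/√27) = 1.8969
df = n − 1 = 26
p-value = P(T ≥ 1.8969) ≈ 0.0345
Since p ≈ 0.0345 < α = 0.05, reject H0; the data support H1.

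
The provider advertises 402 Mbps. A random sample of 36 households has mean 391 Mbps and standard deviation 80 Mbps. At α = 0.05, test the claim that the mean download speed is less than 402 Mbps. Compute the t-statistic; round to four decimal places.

-0.8250

H0: μ = 402; H1: μ < 402 (one-sample t-test, left-tailed).
t = (x̄ − μ₀)/(s/√n) = (391 − 402)/(80/√36) = -0.8250
df = n − 1 = 35
p-value = P(T ≤ -0.8250) ≈ 0.207
Since p ≈ 0.207 > α = 0.05, fail to reject H0; the evidence is not statistically significant.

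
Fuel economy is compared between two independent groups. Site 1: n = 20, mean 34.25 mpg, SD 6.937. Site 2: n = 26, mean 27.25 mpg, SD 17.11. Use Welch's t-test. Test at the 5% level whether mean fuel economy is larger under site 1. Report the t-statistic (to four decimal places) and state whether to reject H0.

t = 1.8936; reject H0

Let group 1 = site 1, group 2 = site 2. H0: μ_1 = μ_2; H1: μ_1 > μ_2 (Welch's two-sample t-test, right-tailed).
t = (x̄_1 − x̄_2)/√(s_1²/n_1 + s_2²/n_2) = (34.25 − 27.25)/√(6.937²/20 + 17.11²/26) = 1.8936
Welch–Satterthwaite df ≈ 34.74
p-value = P(T ≥ 1.8936) ≈ 0.0333
Since p ≈ 0.0333 < α = 0.05, reject H0; the evidence is statistically significant.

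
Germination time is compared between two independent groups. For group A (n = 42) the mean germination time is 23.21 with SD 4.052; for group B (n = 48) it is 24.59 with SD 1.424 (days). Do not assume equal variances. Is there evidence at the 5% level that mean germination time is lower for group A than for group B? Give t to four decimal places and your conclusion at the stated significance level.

t = -2.0968; reject H0

Let group 1 = group A, group 2 = group B. H0: μ_1 = μ_2; H1: μ_1 < μ_2 (Welch's two-sample t-test, left-tailed).
t = (x̄_1 − x̄_2)/√(s_1²/n_1 + s_2²/n_2) = (23.21 − 24.59)/√(4.052²/42 + 1.424²/48) = -2.0968
Welch–Satterthwaite df ≈ 49.83
p-value = P(T ≤ -2.0968) ≈ 0.021
Since p ≈ 0.021 < α = 0.05, reject H0; the data support H1.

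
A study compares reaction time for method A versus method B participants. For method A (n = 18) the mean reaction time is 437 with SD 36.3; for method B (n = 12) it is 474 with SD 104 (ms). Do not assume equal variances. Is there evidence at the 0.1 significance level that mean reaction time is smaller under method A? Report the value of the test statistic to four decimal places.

-1.1852

Let group 1 = method A, group 2 = method B. H0: μ_1 = μ_2; H1: μ_1 < μ_2 (Welch's two-sample t-test, left-tailed).
t = (x̄_1 − x̄_2)/√(s_1²/n_1 + s_2²/n_2) = (437 − 474)/√(36.3²/18 + 104²/12) = -1.1852
Welch–Satterthwaite df ≈ 12.80
p-value = P(T ≤ -1.1852) ≈ 0.129
Since p ≈ 0.129 > α = 0.1, fail to reject H0; the data do not provide sufficient evidence against H0.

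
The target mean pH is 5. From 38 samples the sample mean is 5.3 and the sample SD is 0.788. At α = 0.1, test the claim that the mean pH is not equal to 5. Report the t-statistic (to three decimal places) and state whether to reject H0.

H0: μ = 5; H1: μ ≠ 5 (one-sample t-test, two-sided).
t = (x̄ − μ₀)/(s/√n) = (5.3 − 5)/(0.788/√38) = 2.347
df = n − 1 = 37
Two-sided p-value ≈ 0.024
Since p ≈ 0.024 < α = 0.1, reject H0; the data support H1.

t = 2.347; reject H0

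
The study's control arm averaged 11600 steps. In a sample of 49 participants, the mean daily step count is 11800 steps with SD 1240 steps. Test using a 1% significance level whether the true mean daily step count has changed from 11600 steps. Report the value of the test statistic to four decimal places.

1.1290

H0: μ = 11600; H1: μ ≠ 11600 (one-sample t-test, two-sided).
t = (x̄ − μ₀)/(s/√n) = (11800 − 11600)/(1240/√49) = 1.1290
df = n − 1 = 48
Two-sided p-value ≈ 0.2645
Since p ≈ 0.2645 > α = 0.01, fail to reject H0; the evidence is not statistically significant.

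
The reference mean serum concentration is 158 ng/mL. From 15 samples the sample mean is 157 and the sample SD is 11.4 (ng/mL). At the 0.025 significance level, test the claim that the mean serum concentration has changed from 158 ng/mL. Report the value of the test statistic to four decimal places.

H0: μ = 158; H1: μ ≠ 158 (one-sample t-test, two-sided).
t = (x̄ − μ₀)/(s/√n) = (157 − 158)/(11.4/√15) = -0.3397
df = n − 1 = 14
Two-sided p-value ≈ 0.739
Since p ≈ 0.739 > α = 0.025, fail to reject H0; the evidence is not statistically significant.

-0.3397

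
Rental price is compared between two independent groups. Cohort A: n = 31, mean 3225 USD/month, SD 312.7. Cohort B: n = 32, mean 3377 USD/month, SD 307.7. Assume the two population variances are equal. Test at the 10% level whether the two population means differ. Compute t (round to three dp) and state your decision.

Let group 1 = cohort A, group 2 = cohort B. H0: μ_1 = μ_2; H1: μ_1 ≠ μ_2 (two-sample pooled-variance t-test, two-sided).
s_p² = [(31−1)·312.7² + (32−1)·307.7²]/(31+32−2) = 96204.9
t = (3225 − 3377)/√[96204.9·(1/31 + 1/32)] = -1.945
df = n₁ + n₂ − 2 = 61
Two-sided p-value ≈ 0.056
Since p ≈ 0.056 < α = 0.1, reject H0; the data support H1.

t = -1.945; reject H0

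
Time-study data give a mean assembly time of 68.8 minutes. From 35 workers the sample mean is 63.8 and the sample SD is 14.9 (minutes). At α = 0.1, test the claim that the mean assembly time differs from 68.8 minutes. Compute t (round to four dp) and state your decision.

H0: μ = 68.8; H1: μ ≠ 68.8 (one-sample t-test, two-sided).
t = (x̄ − μ₀)/(s/√n) = (63.8 − 68.8)/(14.9/√35) = -1.9853
df = n − 1 = 34
Two-sided p-value ≈ 0.055
Since p ≈ 0.055 < α = 0.1, reject H0; the evidence is statistically significant.

t = -1.9853; reject H0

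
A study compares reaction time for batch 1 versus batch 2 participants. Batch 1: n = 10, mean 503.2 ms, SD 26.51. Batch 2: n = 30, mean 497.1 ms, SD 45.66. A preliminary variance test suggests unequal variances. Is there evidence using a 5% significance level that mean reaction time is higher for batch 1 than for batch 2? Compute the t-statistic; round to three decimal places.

0.516

Let group 1 = batch 1, group 2 = batch 2. H0: μ_1 = μ_2; H1: μ_1 > μ_2 (Welch's two-sample t-test, right-tailed).
t = (x̄_1 − x̄_2)/√(s_1²/n_1 + s_2²/n_2) = (503.2 − 497.1)/√(26.51²/10 + 45.66²/30) = 0.516
Welch–Satterthwaite df ≈ 27.31
p-value = P(T ≥ 0.516) ≈ 0.305
Since p ≈ 0.305 > α = 0.05, fail to reject H0; the data do not provide sufficient evidence against H0.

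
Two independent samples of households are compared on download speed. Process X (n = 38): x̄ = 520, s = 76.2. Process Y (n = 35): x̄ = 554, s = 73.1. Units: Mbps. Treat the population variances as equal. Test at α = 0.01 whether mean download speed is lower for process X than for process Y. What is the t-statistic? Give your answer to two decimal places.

-1.94

Let group 1 = process X, group 2 = process Y. H0: μ_1 = μ_2; H1: μ_1 < μ_2 (two-sample pooled-variance t-test, left-tailed).
s_p² = [(38−1)·76.2² + (35−1)·73.1²]/(38+35−2) = 5584.8
t = (520 − 554)/√[5584.8·(1/38 + 1/35)] = -1.94
df = n₁ + n₂ − 2 = 71
p-value = P(T ≤ -1.94) ≈ 0.028
Since p ≈ 0.028 > α = 0.01, fail to reject H0; the evidence is not statistically significant.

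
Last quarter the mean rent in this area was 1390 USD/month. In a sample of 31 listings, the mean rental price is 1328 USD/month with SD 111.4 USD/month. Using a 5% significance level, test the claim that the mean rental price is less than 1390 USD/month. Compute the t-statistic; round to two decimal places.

-3.10

H0: μ = 1390; H1: μ < 1390 (one-sample t-test, left-tailed).
t = (x̄ − μ₀)/(s/√n) = (1328 − 1390)/(111.4/√31) = -3.10
df = n − 1 = 30
p-value = P(T ≤ -3.10) ≈ 0.0021
Since p ≈ 0.0021 < α = 0.05, reject H0; the evidence is statistically significant.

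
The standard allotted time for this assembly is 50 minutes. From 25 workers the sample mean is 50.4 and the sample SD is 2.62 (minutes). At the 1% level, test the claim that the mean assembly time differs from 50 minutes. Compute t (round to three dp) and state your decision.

t = 0.763; fail to reject H0

H0: μ = 50; H1: μ ≠ 50 (one-sample t-test, two-sided).
t = (x̄ − μ₀)/(s/√n) = (50.4 − 50)/(2.62/√25) = 0.763
df = n − 1 = 24
Two-sided p-value ≈ 0.4527
Since p ≈ 0.4527 > α = 0.01, fail to reject H0; the evidence is not statistically significant.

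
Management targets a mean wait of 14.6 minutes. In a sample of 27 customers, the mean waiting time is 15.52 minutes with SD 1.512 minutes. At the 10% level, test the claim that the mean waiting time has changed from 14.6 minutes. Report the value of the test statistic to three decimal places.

H0: μ = 14.6; H1: μ ≠ 14.6 (one-sample t-test, two-sided).
t = (x̄ − μ₀)/(s/√n) = (15.52 − 14.6)/(1.512/√27) = 3.162
df = n − 1 = 26
Two-sided p-value ≈ 0.004
Since p ≈ 0.004 < α = 0.1, reject H0; the evidence is statistically significant.

3.162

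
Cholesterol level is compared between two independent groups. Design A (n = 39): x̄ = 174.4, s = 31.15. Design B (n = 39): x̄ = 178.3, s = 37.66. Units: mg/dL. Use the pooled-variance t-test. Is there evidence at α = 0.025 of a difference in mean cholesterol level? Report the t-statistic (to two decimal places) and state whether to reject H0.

Let group 1 = design A, group 2 = design B. H0: μ_1 = μ_2; H1: μ_1 ≠ μ_2 (two-sample pooled-variance t-test, two-sided).
s_p² = [(39−1)·31.15² + (39−1)·37.66²]/(39+39−2) = 1194.3
t = (174.4 − 178.3)/√[1194.3·(1/39 + 1/39)] = -0.50
df = n₁ + n₂ − 2 = 76
Two-sided p-value ≈ 0.6197
Since p ≈ 0.6197 > α = 0.025, fail to reject H0; the evidence is not statistically significant.

t = -0.50; fail to reject H0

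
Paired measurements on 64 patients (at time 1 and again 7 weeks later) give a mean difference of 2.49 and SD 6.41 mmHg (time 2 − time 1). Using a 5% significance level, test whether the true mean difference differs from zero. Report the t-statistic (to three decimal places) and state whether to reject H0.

H0: μ_d = 0; H1: μ_d ≠ 0 (paired t-test on the differences, two-sided).
t = d̄/(s_d/√n) = 2.49/(6.41/√64) = 3.108
df = n − 1 = 63
Two-sided p-value ≈ 0.0028
Since p ≈ 0.0028 < α = 0.05, reject H0; the evidence is statistically significant.

t = 3.108; reject H0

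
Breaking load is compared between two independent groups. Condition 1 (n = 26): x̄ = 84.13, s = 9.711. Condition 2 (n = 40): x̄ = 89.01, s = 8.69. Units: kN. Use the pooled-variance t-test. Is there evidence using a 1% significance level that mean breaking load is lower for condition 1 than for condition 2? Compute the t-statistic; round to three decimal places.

Let group 1 = condition 1, group 2 = condition 2. H0: μ_1 = μ_2; H1: μ_1 < μ_2 (two-sample pooled-variance t-test, left-tailed).
s_p² = [(26−1)·9.711² + (40−1)·8.69²]/(26+40−2) = 82.8549
t = (84.13 − 89.01)/√[82.8549·(1/26 + 1/40)] = -2.128
df = n₁ + n₂ − 2 = 64
p-value = P(T ≤ -2.128) ≈ 0.0186
Since p ≈ 0.0186 > α = 0.01, fail to reject H0; the data do not provide sufficient evidence against H0.

-2.128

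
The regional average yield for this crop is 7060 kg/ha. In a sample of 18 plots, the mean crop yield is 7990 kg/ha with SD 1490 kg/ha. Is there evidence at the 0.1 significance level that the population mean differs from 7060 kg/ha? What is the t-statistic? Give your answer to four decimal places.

H0: μ = 7060; H1: μ ≠ 7060 (one-sample t-test, two-sided).
t = (x̄ − μ₀)/(s/√n) = (7990 − 7060)/(1490/√18) = 2.6481
df = n − 1 = 17
Two-sided p-value ≈ 0.017
Since p ≈ 0.017 < α = 0.1, reject H0; the data support H1.

2.6481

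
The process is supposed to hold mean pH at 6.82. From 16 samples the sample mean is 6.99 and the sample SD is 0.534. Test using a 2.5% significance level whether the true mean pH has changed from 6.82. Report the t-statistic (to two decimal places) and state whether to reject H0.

H0: μ = 6.82; H1: μ ≠ 6.82 (one-sample t-test, two-sided).
t = (x̄ − μ₀)/(s/√n) = (6.99 − 6.82)/(0.534/√16) = 1.27
df = n − 1 = 15
Two-sided p-value ≈ 0.222
Since p ≈ 0.222 > α = 0.025, fail to reject H0; the data do not provide sufficient evidence against H0.

t = 1.27; fail to reject H0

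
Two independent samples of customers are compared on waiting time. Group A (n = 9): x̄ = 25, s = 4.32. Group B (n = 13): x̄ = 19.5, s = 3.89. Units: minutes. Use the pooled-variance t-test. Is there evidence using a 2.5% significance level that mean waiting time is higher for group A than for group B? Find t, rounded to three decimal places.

3.118

Let group 1 = group A, group 2 = group B. H0: μ_1 = μ_2; H1: μ_1 > μ_2 (two-sample pooled-variance t-test, right-tailed).
s_p² = [(9−1)·4.32² + (13−1)·3.89²]/(9+13−2) = 16.5442
t = (25 − 19.5)/√[16.5442·(1/9 + 1/13)] = 3.118
df = n₁ + n₂ − 2 = 20
p-value = P(T ≥ 3.118) ≈ 0.0027
Since p ≈ 0.0027 < α = 0.025, reject H0; the evidence is statistically significant.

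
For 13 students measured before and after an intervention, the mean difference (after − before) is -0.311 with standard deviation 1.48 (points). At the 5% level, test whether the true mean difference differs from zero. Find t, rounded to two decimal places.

H0: μ_d = 0; H1: μ_d ≠ 0 (paired t-test on the differences, two-sided).
t = d̄/(s_d/√n) = -0.311/(1.48/√13) = -0.76
df = n − 1 = 12
Two-sided p-value ≈ 0.4633
Since p ≈ 0.4633 > α = 0.05, fail to reject H0; the evidence is not statistically significant.

-0.76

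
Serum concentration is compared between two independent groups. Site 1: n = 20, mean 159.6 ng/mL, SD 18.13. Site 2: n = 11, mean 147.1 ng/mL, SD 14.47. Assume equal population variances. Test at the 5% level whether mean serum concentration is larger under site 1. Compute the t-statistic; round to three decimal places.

1.964

Let group 1 = site 1, group 2 = site 2. H0: μ_1 = μ_2; H1: μ_1 > μ_2 (two-sample pooled-variance t-test, right-tailed).
s_p² = [(20−1)·18.13² + (11−1)·14.47²]/(20+11−2) = 287.553
t = (159.6 − 147.1)/√[287.553·(1/20 + 1/11)] = 1.964
df = n₁ + n₂ − 2 = 29
p-value = P(T ≥ 1.964) ≈ 0.030
Since p ≈ 0.030 < α = 0.05, reject H0; the data support H1.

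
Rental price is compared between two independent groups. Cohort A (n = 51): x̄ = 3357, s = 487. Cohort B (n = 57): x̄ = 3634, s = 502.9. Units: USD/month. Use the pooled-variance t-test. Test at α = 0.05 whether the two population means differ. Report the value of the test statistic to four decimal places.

Let group 1 = cohort A, group 2 = cohort B. H0: μ_1 = μ_2; H1: μ_1 ≠ μ_2 (two-sample pooled-variance t-test, two-sided).
s_p² = [(51−1)·487² + (57−1)·502.9²]/(51+57−2) = 245484
t = (3357 − 3634)/√[245484·(1/51 + 1/57)] = -2.9005
df = n₁ + n₂ − 2 = 106
Two-sided p-value ≈ 0.005
Since p ≈ 0.005 < α = 0.05, reject H0; the data support H1.

-2.9005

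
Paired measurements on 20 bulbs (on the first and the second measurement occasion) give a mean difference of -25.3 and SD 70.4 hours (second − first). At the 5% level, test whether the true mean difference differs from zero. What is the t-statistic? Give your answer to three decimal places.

-1.607

H0: μ_d = 0; H1: μ_d ≠ 0 (paired t-test on the differences, two-sided).
t = d̄/(s_d/√n) = -25.3/(70.4/√20) = -1.607
df = n − 1 = 19
Two-sided p-value ≈ 0.125
Since p ≈ 0.125 > α = 0.05, fail to reject H0; the data do not provide sufficient evidence against H0.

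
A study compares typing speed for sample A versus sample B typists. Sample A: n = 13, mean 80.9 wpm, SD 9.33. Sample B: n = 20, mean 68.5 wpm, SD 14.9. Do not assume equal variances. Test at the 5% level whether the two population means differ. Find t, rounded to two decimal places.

Let group 1 = sample A, group 2 = sample B. H0: μ_1 = μ_2; H1: μ_1 ≠ μ_2 (Welch's two-sample t-test, two-sided).
t = (x̄_1 − x̄_2)/√(s_1²/n_1 + s_2²/n_2) = (80.9 − 68.5)/√(9.33²/13 + 14.9²/20) = 2.94
Welch–Satterthwaite df ≈ 30.98
Two-sided p-value ≈ 0.0062
Since p ≈ 0.0062 < α = 0.05, reject H0; the data support H1.

2.94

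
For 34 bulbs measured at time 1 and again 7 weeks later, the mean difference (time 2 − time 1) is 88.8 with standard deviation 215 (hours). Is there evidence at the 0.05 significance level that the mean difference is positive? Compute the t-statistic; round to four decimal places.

H0: μ_d = 0; H1: μ_d > 0 (paired t-test on the differences, right-tailed).
t = d̄/(s_d/√n) = 88.8/(215/√34) = 2.4083
df = n − 1 = 33
p-value = P(T ≥ 2.4083) ≈ 0.011
Since p ≈ 0.011 < α = 0.05, reject H0; the data support H1.

2.4083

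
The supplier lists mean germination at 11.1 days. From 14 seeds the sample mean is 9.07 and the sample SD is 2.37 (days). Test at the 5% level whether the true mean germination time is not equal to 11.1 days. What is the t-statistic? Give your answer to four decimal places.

-3.2049

H0: μ = 11.1; H1: μ ≠ 11.1 (one-sample t-test, two-sided).
t = (x̄ − μ₀)/(s/√n) = (9.07 − 11.1)/(2.37/√14) = -3.2049
df = n − 1 = 13
Two-sided p-value ≈ 0.007
Since p ≈ 0.007 < α = 0.05, reject H0; the data support H1.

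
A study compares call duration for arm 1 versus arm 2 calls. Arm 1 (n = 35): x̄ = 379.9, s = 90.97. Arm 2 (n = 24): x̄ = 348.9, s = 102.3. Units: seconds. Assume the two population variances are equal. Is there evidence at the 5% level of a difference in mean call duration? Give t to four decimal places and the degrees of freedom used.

Let group 1 = arm 1, group 2 = arm 2. H0: μ_1 = μ_2; H1: μ_1 ≠ μ_2 (two-sample pooled-variance t-test, two-sided).
s_p² = [(35−1)·90.97² + (24−1)·102.3²]/(35+24−2) = 9159.12
t = (379.9 − 348.9)/√[9159.12·(1/35 + 1/24)] = 1.2222
df = n₁ + n₂ − 2 = 57
Two-sided p-value ≈ 0.2267
Since p ≈ 0.2267 > α = 0.05, fail to reject H0; the evidence is not statistically significant.

t = 1.2222, df = 57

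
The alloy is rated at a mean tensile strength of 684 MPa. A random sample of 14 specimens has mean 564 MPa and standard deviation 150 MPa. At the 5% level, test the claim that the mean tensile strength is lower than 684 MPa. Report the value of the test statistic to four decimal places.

H0: μ = 684; H1: μ < 684 (one-sample t-test, left-tailed).
t = (x̄ − μ₀)/(s/√n) = (564 − 684)/(150/√14) = -2.9933
df = n − 1 = 13
p-value = P(T ≤ -2.9933) ≈ 0.0052
Since p ≈ 0.0052 < α = 0.05, reject H0; the data support H1.

-2.9933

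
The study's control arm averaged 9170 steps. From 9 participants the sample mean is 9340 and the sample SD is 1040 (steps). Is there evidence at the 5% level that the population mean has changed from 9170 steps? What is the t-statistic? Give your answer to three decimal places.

0.490

H0: μ = 9170; H1: μ ≠ 9170 (one-sample t-test, two-sided).
t = (x̄ − μ₀)/(s/√n) = (9340 − 9170)/(1040/√9) = 0.490
df = n − 1 = 8
Two-sided p-value ≈ 0.637
Since p ≈ 0.637 > α = 0.05, fail to reject H0; the evidence is not statistically significant.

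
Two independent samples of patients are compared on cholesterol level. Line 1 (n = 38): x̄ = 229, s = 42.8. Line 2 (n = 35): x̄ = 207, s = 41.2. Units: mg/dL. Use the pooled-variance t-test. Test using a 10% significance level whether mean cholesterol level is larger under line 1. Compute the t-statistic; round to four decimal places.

2.2336

Let group 1 = line 1, group 2 = line 2. H0: μ_1 = μ_2; H1: μ_1 > μ_2 (two-sample pooled-variance t-test, right-tailed).
s_p² = [(38−1)·42.8² + (35−1)·41.2²]/(38+35−2) = 1767.48
t = (229 − 207)/√[1767.48·(1/38 + 1/35)] = 2.2336
df = n₁ + n₂ − 2 = 71
p-value = P(T ≥ 2.2336) ≈ 0.0143
Since p ≈ 0.0143 < α = 0.1, reject H0; the evidence is statistically significant.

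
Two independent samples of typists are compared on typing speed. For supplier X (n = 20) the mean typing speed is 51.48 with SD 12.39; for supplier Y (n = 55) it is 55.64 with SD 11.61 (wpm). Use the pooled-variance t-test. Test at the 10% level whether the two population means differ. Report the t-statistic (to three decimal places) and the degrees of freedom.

t = -1.348, df = 73

Let group 1 = supplier X, group 2 = supplier Y. H0: μ_1 = μ_2; H1: μ_1 ≠ μ_2 (two-sample pooled-variance t-test, two-sided).
s_p² = [(20−1)·12.39² + (55−1)·11.61²]/(20+55−2) = 139.664
t = (51.48 − 55.64)/√[139.664·(1/20 + 1/55)] = -1.348
df = n₁ + n₂ − 2 = 73
Two-sided p-value ≈ 0.1818
Since p ≈ 0.1818 > α = 0.1, fail to reject H0; the data do not provide sufficient evidence against H0.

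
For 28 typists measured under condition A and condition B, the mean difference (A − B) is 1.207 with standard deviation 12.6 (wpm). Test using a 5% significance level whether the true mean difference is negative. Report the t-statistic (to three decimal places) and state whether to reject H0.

H0: μ_d = 0; H1: μ_d < 0 (paired t-test on the differences, left-tailed).
t = d̄/(s_d/√n) = 1.207/(12.6/√28) = 0.507
df = n − 1 = 27
p-value = P(T ≤ 0.507) ≈ 0.6918
Since p ≈ 0.6918 > α = 0.05, fail to reject H0; the evidence is not statistically significant.

t = 0.507; fail to reject H0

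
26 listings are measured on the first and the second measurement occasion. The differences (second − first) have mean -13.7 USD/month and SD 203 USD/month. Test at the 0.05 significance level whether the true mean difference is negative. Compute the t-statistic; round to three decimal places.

H0: μ_d = 0; H1: μ_d < 0 (paired t-test on the differences, left-tailed).
t = d̄/(s_d/√n) = -13.7/(203/√26) = -0.344
df = n − 1 = 25
p-value = P(T ≤ -0.344) ≈ 0.3668
Since p ≈ 0.3668 > α = 0.05, fail to reject H0; the data do not provide sufficient evidence against H0.

-0.344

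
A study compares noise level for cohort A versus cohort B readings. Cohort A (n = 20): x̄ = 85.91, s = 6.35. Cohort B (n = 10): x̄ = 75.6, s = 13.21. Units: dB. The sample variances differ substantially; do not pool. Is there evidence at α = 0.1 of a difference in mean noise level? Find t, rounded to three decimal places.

Let group 1 = cohort A, group 2 = cohort B. H0: μ_1 = μ_2; H1: μ_1 ≠ μ_2 (Welch's two-sample t-test, two-sided).
t = (x̄_1 − x̄_2)/√(s_1²/n_1 + s_2²/n_2) = (85.91 − 75.6)/√(6.35²/20 + 13.21²/10) = 2.337
Welch–Satterthwaite df ≈ 11.13
Two-sided p-value ≈ 0.0391
Since p ≈ 0.0391 < α = 0.1, reject H0; the data support H1.

2.337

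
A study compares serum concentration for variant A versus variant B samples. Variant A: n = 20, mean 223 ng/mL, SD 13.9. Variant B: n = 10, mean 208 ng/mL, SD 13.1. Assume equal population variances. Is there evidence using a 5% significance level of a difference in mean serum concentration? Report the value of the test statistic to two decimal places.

Let group 1 = variant A, group 2 = variant B. H0: μ_1 = μ_2; H1: μ_1 ≠ μ_2 (two-sample pooled-variance t-test, two-sided).
s_p² = [(20−1)·13.9² + (10−1)·13.1²]/(20+10−2) = 186.267
t = (223 − 208)/√[186.267·(1/20 + 1/10)] = 2.84
df = n₁ + n₂ − 2 = 28
Two-sided p-value ≈ 0.0084
Since p ≈ 0.0084 < α = 0.05, reject H0; the evidence is statistically significant.

2.84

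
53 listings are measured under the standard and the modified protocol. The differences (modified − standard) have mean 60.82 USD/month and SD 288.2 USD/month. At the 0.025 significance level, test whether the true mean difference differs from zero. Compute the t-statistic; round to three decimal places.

H0: μ_d = 0; H1: μ_d ≠ 0 (paired t-test on the differences, two-sided).
t = d̄/(s_d/√n) = 60.82/(288.2/√53) = 1.536
df = n − 1 = 52
Two-sided p-value ≈ 0.1305
Since p ≈ 0.1305 > α = 0.025, fail to reject H0; the data do not provide sufficient evidence against H0.

1.536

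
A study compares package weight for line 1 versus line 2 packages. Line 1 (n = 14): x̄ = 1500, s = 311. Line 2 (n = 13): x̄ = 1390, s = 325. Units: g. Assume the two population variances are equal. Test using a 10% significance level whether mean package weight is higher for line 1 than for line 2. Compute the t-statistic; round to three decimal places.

0.899

Let group 1 = line 1, group 2 = line 2. H0: μ_1 = μ_2; H1: μ_1 > μ_2 (two-sample pooled-variance t-test, right-tailed).
s_p² = [(14−1)·311² + (13−1)·325²]/(14+13−2) = 100995
t = (1500 − 1390)/√[100995·(1/14 + 1/13)] = 0.899
df = n₁ + n₂ − 2 = 25
p-value = P(T ≥ 0.899) ≈ 0.1887
Since p ≈ 0.1887 > α = 0.1, fail to reject H0; the evidence is not statistically significant.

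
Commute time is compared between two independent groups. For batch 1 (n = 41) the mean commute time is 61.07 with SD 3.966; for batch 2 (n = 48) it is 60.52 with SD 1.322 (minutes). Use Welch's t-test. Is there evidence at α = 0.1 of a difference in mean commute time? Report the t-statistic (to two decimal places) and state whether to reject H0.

Let group 1 = batch 1, group 2 = batch 2. H0: μ_1 = μ_2; H1: μ_1 ≠ μ_2 (Welch's two-sample t-test, two-sided).
t = (x̄_1 − x̄_2)/√(s_1²/n_1 + s_2²/n_2) = (61.07 − 60.52)/√(3.966²/41 + 1.322²/48) = 0.85
Welch–Satterthwaite df ≈ 47.59
Two-sided p-value ≈ 0.4003
Since p ≈ 0.4003 > α = 0.1, fail to reject H0; the evidence is not statistically significant.

t = 0.85; fail to reject H0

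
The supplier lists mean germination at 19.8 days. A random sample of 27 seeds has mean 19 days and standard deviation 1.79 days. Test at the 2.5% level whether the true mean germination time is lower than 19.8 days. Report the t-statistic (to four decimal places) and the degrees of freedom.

H0: μ = 19.8; H1: μ < 19.8 (one-sample t-test, left-tailed).
t = (x̄ − μ₀)/(s/√n) = (19 − 19.8)/(1.79/√27) = -2.3223
df = n − 1 = 26
p-value = P(T ≤ -2.3223) ≈ 0.014
Since p ≈ 0.014 < α = 0.025, reject H0; the data support H1.

t = -2.3223, df = 26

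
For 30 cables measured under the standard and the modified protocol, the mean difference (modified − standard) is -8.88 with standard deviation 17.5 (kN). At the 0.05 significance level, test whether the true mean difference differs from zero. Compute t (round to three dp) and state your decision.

t = -2.779; reject H0

H0: μ_d = 0; H1: μ_d ≠ 0 (paired t-test on the differences, two-sided).
t = d̄/(s_d/√n) = -8.88/(17.5/√30) = -2.779
df = n − 1 = 29
Two-sided p-value ≈ 0.0095
Since p ≈ 0.0095 < α = 0.05, reject H0; the evidence is statistically significant.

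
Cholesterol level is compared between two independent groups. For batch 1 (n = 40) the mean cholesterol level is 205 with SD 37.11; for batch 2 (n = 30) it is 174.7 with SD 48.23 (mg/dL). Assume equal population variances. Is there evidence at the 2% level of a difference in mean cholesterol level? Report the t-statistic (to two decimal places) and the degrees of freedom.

t = 2.97, df = 68

Let group 1 = batch 1, group 2 = batch 2. H0: μ_1 = μ_2; H1: μ_1 ≠ μ_2 (two-sample pooled-variance t-test, two-sided).
s_p² = [(40−1)·37.11² + (30−1)·48.23²]/(40+30−2) = 1781.86
t = (205 − 174.7)/√[1781.86·(1/40 + 1/30)] = 2.97
df = n₁ + n₂ − 2 = 68
Two-sided p-value ≈ 0.0041
Since p ≈ 0.0041 < α = 0.02, reject H0; the data support H1.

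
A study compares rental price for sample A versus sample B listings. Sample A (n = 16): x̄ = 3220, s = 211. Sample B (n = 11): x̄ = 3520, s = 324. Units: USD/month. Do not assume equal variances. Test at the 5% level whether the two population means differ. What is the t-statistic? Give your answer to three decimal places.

-2.702

Let group 1 = sample A, group 2 = sample B. H0: μ_1 = μ_2; H1: μ_1 ≠ μ_2 (Welch's two-sample t-test, two-sided).
t = (x̄_1 − x̄_2)/√(s_1²/n_1 + s_2²/n_2) = (3220 − 3520)/√(211²/16 + 324²/11) = -2.702
Welch–Satterthwaite df ≈ 15.79
Two-sided p-value ≈ 0.016
Since p ≈ 0.016 < α = 0.05, reject H0; the evidence is statistically significant.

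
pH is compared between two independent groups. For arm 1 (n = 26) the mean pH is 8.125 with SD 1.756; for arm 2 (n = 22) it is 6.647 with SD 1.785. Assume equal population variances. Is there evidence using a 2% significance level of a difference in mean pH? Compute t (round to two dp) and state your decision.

Let group 1 = arm 1, group 2 = arm 2. H0: μ_1 = μ_2; H1: μ_1 ≠ μ_2 (two-sample pooled-variance t-test, two-sided).
s_p² = [(26−1)·1.756² + (22−1)·1.785²]/(26+22−2) = 3.13042
t = (8.125 − 6.647)/√[3.13042·(1/26 + 1/22)] = 2.88
df = n₁ + n₂ − 2 = 46
Two-sided p-value ≈ 0.006
Since p ≈ 0.006 < α = 0.02, reject H0; the data support H1.

t = 2.88; reject H0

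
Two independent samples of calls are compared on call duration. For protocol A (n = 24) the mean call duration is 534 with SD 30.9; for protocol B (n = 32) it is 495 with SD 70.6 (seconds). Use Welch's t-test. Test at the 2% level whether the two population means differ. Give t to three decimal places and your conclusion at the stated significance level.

Let group 1 = protocol A, group 2 = protocol B. H0: μ_1 = μ_2; H1: μ_1 ≠ μ_2 (Welch's two-sample t-test, two-sided).
t = (x̄_1 − x̄_2)/√(s_1²/n_1 + s_2²/n_2) = (534 − 495)/√(30.9²/24 + 70.6²/32) = 2.789
Welch–Satterthwaite df ≈ 44.91
Two-sided p-value ≈ 0.008
Since p ≈ 0.008 < α = 0.02, reject H0; the evidence is statistically significant.

t = 2.789; reject H0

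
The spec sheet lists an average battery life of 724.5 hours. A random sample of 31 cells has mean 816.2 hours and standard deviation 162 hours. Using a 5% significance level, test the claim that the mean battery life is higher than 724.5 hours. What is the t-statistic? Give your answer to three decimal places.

3.152

H0: μ = 724.5; H1: μ > 724.5 (one-sample t-test, right-tailed).
t = (x̄ − μ₀)/(s/√n) = (816.2 − 724.5)/(162/√31) = 3.152
df = n − 1 = 30
p-value = P(T ≥ 3.152) ≈ 0.002
Since p ≈ 0.002 < α = 0.05, reject H0; the evidence is statistically significant.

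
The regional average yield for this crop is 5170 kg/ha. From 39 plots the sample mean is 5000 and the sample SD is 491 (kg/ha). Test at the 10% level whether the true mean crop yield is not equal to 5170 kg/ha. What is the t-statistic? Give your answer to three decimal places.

-2.162

H0: μ = 5170; H1: μ ≠ 5170 (one-sample t-test, two-sided).
t = (x̄ − μ₀)/(s/√n) = (5000 − 5170)/(491/√39) = -2.162
df = n − 1 = 38
Two-sided p-value ≈ 0.0370
Since p ≈ 0.0370 < α = 0.1, reject H0; the data support H1.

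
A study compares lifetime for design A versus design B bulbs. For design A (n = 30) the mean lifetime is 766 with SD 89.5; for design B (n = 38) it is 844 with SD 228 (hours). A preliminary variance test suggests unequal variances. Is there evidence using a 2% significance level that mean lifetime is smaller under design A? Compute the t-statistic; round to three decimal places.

-1.929

Let group 1 = design A, group 2 = design B. H0: μ_1 = μ_2; H1: μ_1 < μ_2 (Welch's two-sample t-test, left-tailed).
t = (x̄_1 − x̄_2)/√(s_1²/n_1 + s_2²/n_2) = (766 − 844)/√(89.5²/30 + 228²/38) = -1.929
Welch–Satterthwaite df ≈ 50.40
p-value = P(T ≤ -1.929) ≈ 0.030
Since p ≈ 0.030 > α = 0.02, fail to reject H0; the evidence is not statistically significant.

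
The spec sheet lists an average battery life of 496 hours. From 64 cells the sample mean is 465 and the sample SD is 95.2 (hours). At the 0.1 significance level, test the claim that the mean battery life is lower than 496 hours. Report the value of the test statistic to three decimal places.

H0: μ = 496; H1: μ < 496 (one-sample t-test, left-tailed).
t = (x̄ − μ₀)/(s/√n) = (465 − 496)/(95.2/√64) = -2.605
df = n − 1 = 63
p-value = P(T ≤ -2.605) ≈ 0.006
Since p ≈ 0.006 < α = 0.1, reject H0; the evidence is statistically significant.

-2.605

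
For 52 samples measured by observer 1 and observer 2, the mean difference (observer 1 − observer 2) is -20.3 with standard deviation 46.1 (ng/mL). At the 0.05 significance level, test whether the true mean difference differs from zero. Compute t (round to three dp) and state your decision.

H0: μ_d = 0; H1: μ_d ≠ 0 (paired t-test on the differences, two-sided).
t = d̄/(s_d/√n) = -20.3/(46.1/√52) = -3.175
df = n − 1 = 51
Two-sided p-value ≈ 0.003
Since p ≈ 0.003 < α = 0.05, reject H0; the data support H1.

t = -3.175; reject H0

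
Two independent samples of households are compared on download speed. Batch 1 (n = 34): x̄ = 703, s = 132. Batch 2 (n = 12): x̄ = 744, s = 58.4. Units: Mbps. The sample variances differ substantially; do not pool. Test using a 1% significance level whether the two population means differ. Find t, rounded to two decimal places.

-1.45

Let group 1 = batch 1, group 2 = batch 2. H0: μ_1 = μ_2; H1: μ_1 ≠ μ_2 (Welch's two-sample t-test, two-sided).
t = (x̄_1 − x̄_2)/√(s_1²/n_1 + s_2²/n_2) = (703 − 744)/√(132²/34 + 58.4²/12) = -1.45
Welch–Satterthwaite df ≈ 41.48
Two-sided p-value ≈ 0.1539
Since p ≈ 0.1539 > α = 0.01, fail to reject H0; the evidence is not statistically significant.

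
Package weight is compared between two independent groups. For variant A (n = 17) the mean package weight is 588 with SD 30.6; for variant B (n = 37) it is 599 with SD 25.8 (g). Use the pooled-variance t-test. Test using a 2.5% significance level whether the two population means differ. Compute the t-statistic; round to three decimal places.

Let group 1 = variant A, group 2 = variant B. H0: μ_1 = μ_2; H1: μ_1 ≠ μ_2 (two-sample pooled-variance t-test, two-sided).
s_p² = [(17−1)·30.6² + (37−1)·25.8²]/(17+37−2) = 748.938
t = (588 − 599)/√[748.938·(1/17 + 1/37)] = -1.372
df = n₁ + n₂ − 2 = 52
Two-sided p-value ≈ 0.1760
Since p ≈ 0.1760 > α = 0.025, fail to reject H0; the data do not provide sufficient evidence against H0.

-1.372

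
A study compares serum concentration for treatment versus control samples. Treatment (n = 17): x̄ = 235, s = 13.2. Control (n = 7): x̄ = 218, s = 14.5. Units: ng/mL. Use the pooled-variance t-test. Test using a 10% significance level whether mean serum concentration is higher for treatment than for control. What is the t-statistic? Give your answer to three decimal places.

Let group 1 = treatment, group 2 = control. H0: μ_1 = μ_2; H1: μ_1 > μ_2 (two-sample pooled-variance t-test, right-tailed).
s_p² = [(17−1)·13.2² + (7−1)·14.5²]/(17+7−2) = 184.061
t = (235 − 218)/√[184.061·(1/17 + 1/7)] = 2.790
df = n₁ + n₂ − 2 = 22
p-value = P(T ≥ 2.790) ≈ 0.0053
Since p ≈ 0.0053 < α = 0.1, reject H0; the evidence is statistically significant.

2.790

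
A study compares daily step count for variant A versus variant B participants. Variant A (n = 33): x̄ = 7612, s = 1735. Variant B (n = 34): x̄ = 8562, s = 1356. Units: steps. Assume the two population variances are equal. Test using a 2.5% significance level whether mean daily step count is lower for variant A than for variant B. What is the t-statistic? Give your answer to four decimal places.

-2.5014

Let group 1 = variant A, group 2 = variant B. H0: μ_1 = μ_2; H1: μ_1 < μ_2 (two-sample pooled-variance t-test, left-tailed).
s_p² = [(33−1)·1735² + (34−1)·1356²]/(33+34−2) = 2415470
t = (7612 − 8562)/√[2415470·(1/33 + 1/34)] = -2.5014
df = n₁ + n₂ − 2 = 65
p-value = P(T ≤ -2.5014) ≈ 0.0074
Since p ≈ 0.0074 < α = 0.025, reject H0; the data support H1.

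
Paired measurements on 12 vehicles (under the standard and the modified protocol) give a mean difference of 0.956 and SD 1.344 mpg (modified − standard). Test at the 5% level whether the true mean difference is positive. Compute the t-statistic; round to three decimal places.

H0: μ_d = 0; H1: μ_d > 0 (paired t-test on the differences, right-tailed).
t = d̄/(s_d/√n) = 0.956/(1.344/√12) = 2.464
df = n − 1 = 11
p-value = P(T ≥ 2.464) ≈ 0.016
Since p ≈ 0.016 < α = 0.05, reject H0; the evidence is statistically significant.

2.464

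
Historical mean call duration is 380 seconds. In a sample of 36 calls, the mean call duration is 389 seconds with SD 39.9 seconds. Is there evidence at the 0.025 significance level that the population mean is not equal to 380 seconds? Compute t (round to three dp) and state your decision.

H0: μ = 380; H1: μ ≠ 380 (one-sample t-test, two-sided).
t = (x̄ − μ₀)/(s/√n) = (389 − 380)/(39.9/√36) = 1.353
df = n − 1 = 35
Two-sided p-value ≈ 0.185
Since p ≈ 0.185 > α = 0.025, fail to reject H0; the evidence is not statistically significant.

t = 1.353; fail to reject H0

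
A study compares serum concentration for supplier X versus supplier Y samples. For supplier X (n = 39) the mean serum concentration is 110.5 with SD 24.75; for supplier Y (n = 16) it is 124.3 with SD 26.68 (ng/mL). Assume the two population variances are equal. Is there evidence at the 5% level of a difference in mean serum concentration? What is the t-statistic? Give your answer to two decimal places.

-1.84

Let group 1 = supplier X, group 2 = supplier Y. H0: μ_1 = μ_2; H1: μ_1 ≠ μ_2 (two-sample pooled-variance t-test, two-sided).
s_p² = [(39−1)·24.75² + (16−1)·26.68²]/(39+16−2) = 640.655
t = (110.5 − 124.3)/√[640.655·(1/39 + 1/16)] = -1.84
df = n₁ + n₂ − 2 = 53
Two-sided p-value ≈ 0.0719
Since p ≈ 0.0719 > α = 0.05, fail to reject H0; the data do not provide sufficient evidence against H0.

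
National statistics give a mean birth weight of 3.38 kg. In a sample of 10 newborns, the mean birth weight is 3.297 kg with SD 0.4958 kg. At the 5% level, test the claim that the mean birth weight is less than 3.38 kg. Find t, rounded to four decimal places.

-0.5294

H0: μ = 3.38; H1: μ < 3.38 (one-sample t-test, left-tailed).
t = (x̄ − μ₀)/(s/√n) = (3.297 − 3.38)/(0.4958/√10) = -0.5294
df = n − 1 = 9
p-value = P(T ≤ -0.5294) ≈ 0.3047
Since p ≈ 0.3047 > α = 0.05, fail to reject H0; the data do not provide sufficient evidence against H0.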